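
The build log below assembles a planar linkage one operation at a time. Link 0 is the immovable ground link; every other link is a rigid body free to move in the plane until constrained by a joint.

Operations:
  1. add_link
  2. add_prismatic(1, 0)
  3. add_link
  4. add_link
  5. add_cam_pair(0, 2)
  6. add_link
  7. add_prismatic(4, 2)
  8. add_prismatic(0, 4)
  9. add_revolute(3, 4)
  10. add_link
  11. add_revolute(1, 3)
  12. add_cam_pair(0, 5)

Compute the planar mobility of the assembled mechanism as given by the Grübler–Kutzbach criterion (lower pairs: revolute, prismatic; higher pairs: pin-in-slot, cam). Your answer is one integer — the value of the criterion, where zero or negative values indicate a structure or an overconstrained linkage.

L=1 J1=0 J2=0
add link → L=2 J1=0 J2=0
P@1,0 dof=1 J1 → L=2 J1=1 J2=0
add link → L=3 J1=1 J2=0
add link → L=4 J1=1 J2=0
C@0,2 dof=2 J2 → L=4 J1=1 J2=1
add link → L=5 J1=1 J2=1
P@4,2 dof=1 J1 → L=5 J1=2 J2=1
P@0,4 dof=1 J1 → L=5 J1=3 J2=1
R@3,4 dof=1 J1 → L=5 J1=4 J2=1
add link → L=6 J1=4 J2=1
R@1,3 dof=1 J1 → L=6 J1=5 J2=1
C@0,5 dof=2 J2 → L=6 J1=5 J2=2
M=3(L−1)−2J1−J2=3·5−2·5−2=3

M = 3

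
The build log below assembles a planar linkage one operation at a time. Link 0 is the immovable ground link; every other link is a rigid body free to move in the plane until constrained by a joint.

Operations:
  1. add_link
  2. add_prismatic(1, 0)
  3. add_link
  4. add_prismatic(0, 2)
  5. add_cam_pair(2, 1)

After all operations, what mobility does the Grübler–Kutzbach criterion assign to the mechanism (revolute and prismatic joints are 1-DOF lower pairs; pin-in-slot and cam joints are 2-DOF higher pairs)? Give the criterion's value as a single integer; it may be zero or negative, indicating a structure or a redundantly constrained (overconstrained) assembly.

(L,J1,J2)=(1,0,0); link0 fixed
link1: (2,0,0)
P 1-0 [J1]: (2,1,0)
link2: (3,1,0)
P 0-2 [J1]: (3,2,0)
C 2-1 [J2]: (3,2,1)
Grübler: 3·2 − 2·2 − 1 = 1

M = 1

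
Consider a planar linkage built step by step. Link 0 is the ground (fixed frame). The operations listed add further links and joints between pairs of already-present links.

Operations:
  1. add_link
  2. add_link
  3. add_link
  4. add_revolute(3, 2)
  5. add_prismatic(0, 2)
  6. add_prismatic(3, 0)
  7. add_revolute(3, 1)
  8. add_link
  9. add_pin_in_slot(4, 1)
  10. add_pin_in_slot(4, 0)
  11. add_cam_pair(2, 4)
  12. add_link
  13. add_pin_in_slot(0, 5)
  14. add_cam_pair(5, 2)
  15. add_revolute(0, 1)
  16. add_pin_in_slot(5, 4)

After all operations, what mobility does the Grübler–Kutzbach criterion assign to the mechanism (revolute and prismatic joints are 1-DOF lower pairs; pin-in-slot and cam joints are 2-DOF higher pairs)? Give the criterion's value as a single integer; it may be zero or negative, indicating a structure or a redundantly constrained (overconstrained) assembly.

(L,J1,J2)=(1,0,0); link0 fixed
link1: (2,0,0)
link2: (3,0,0)
link3: (4,0,0)
R 3-2 [J1]: (4,1,0)
P 0-2 [J1]: (4,2,0)
P 3-0 [J1]: (4,3,0)
R 3-1 [J1]: (4,4,0)
link4: (5,4,0)
PS 4-1 [J2]: (5,4,1)
PS 4-0 [J2]: (5,4,2)
C 2-4 [J2]: (5,4,3)
link5: (6,4,3)
PS 0-5 [J2]: (6,4,4)
C 5-2 [J2]: (6,4,5)
R 0-1 [J1]: (6,5,5)
PS 5-4 [J2]: (6,5,6)
Grübler: 3·5 − 2·5 − 6 = -1

M = -1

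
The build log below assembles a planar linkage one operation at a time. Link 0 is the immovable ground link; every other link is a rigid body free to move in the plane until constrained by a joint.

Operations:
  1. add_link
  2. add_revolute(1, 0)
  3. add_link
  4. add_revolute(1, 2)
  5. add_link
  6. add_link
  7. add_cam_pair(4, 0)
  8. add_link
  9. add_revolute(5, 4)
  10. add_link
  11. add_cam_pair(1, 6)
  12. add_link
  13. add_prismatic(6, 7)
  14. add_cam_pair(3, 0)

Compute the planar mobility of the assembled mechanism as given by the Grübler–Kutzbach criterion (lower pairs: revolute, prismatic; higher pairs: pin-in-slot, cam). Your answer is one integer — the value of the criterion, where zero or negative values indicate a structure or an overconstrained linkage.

[1;0;0] (link 0 is ground)
L+ [2;0;0]
R(1,0)∈J1 [2;1;0]
L+ [3;1;0]
R(1,2)∈J1 [3;2;0]
L+ [4;2;0]
L+ [5;2;0]
C(4,0)∈J2 [5;2;1]
L+ [6;2;1]
R(5,4)∈J1 [6;3;1]
L+ [7;3;1]
C(1,6)∈J2 [7;3;2]
L+ [8;3;2]
P(6,7)∈J1 [8;4;2]
C(3,0)∈J2 [8;4;3]
mobility = 21 − 8 − 3 = 10

M = 10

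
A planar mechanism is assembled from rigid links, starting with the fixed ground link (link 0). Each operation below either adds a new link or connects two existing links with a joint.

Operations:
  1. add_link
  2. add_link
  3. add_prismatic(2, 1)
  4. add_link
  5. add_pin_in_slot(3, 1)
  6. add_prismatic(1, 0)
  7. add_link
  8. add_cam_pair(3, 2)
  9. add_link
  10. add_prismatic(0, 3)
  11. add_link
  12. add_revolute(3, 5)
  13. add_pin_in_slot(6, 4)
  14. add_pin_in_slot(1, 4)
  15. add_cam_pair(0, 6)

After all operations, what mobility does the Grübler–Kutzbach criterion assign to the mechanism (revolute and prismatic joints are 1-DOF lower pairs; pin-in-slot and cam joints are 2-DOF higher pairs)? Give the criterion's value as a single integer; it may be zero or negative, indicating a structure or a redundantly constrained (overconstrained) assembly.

[1;0;0] (link 0 is ground)
L+ [2;0;0]
L+ [3;0;0]
P(2,1)∈J1 [3;1;0]
L+ [4;1;0]
PS(3,1)∈J2 [4;1;1]
P(1,0)∈J1 [4;2;1]
L+ [5;2;1]
C(3,2)∈J2 [5;2;2]
L+ [6;2;2]
P(0,3)∈J1 [6;3;2]
L+ [7;3;2]
R(3,5)∈J1 [7;4;2]
PS(6,4)∈J2 [7;4;3]
PS(1,4)∈J2 [7;4;4]
C(0,6)∈J2 [7;4;5]
mobility = 18 − 8 − 5 = 5

M = 5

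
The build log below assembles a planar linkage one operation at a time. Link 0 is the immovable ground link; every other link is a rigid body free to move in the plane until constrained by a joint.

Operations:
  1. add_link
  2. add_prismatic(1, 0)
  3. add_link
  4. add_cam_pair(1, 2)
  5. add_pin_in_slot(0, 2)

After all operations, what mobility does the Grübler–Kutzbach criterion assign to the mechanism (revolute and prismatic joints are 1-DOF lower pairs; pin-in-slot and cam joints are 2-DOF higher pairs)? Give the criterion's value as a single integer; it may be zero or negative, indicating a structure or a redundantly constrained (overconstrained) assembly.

M = 2

(L,J1,J2)=(1,0,0); link0 fixed
link1: (2,0,0)
P 1-0 [J1]: (2,1,0)
link2: (3,1,0)
C 1-2 [J2]: (3,1,1)
PS 0-2 [J2]: (3,1,2)
Grübler: 3·2 − 2·1 − 2 = 2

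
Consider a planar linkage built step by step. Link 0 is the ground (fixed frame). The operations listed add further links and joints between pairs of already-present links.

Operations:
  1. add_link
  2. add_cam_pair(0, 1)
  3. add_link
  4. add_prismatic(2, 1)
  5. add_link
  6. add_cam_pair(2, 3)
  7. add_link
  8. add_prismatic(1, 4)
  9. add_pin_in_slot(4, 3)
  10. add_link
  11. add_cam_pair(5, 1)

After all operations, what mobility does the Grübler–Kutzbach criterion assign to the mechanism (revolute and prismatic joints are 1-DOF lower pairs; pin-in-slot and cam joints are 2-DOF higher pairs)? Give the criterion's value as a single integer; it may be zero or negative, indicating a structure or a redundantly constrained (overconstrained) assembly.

M = 7

[1;0;0] (link 0 is ground)
L+ [2;0;0]
C(0,1)∈J2 [2;0;1]
L+ [3;0;1]
P(2,1)∈J1 [3;1;1]
L+ [4;1;1]
C(2,3)∈J2 [4;1;2]
L+ [5;1;2]
P(1,4)∈J1 [5;2;2]
PS(4,3)∈J2 [5;2;3]
L+ [6;2;3]
C(5,1)∈J2 [6;2;4]
mobility = 15 − 4 − 4 = 7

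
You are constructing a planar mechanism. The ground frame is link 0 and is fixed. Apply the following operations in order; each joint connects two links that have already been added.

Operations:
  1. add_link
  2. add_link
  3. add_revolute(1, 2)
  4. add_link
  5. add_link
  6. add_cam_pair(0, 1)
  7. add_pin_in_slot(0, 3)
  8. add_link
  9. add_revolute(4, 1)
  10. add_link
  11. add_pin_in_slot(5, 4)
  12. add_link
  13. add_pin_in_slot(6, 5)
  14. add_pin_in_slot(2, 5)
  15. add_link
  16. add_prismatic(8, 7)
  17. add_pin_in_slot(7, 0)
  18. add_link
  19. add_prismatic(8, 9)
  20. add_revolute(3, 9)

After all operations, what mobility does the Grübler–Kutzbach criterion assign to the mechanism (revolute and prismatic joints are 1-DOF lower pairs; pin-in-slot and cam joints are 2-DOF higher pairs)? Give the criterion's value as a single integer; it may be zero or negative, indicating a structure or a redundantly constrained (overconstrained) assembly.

[1;0;0] (link 0 is ground)
L+ [2;0;0]
L+ [3;0;0]
R(1,2)∈J1 [3;1;0]
L+ [4;1;0]
L+ [5;1;0]
C(0,1)∈J2 [5;1;1]
PS(0,3)∈J2 [5;1;2]
L+ [6;1;2]
R(4,1)∈J1 [6;2;2]
L+ [7;2;2]
PS(5,4)∈J2 [7;2;3]
L+ [8;2;3]
PS(6,5)∈J2 [8;2;4]
PS(2,5)∈J2 [8;2;5]
L+ [9;2;5]
P(8,7)∈J1 [9;3;5]
PS(7,0)∈J2 [9;3;6]
L+ [10;3;6]
P(8,9)∈J1 [10;4;6]
R(3,9)∈J1 [10;5;6]
mobility = 27 − 10 − 6 = 11

M = 11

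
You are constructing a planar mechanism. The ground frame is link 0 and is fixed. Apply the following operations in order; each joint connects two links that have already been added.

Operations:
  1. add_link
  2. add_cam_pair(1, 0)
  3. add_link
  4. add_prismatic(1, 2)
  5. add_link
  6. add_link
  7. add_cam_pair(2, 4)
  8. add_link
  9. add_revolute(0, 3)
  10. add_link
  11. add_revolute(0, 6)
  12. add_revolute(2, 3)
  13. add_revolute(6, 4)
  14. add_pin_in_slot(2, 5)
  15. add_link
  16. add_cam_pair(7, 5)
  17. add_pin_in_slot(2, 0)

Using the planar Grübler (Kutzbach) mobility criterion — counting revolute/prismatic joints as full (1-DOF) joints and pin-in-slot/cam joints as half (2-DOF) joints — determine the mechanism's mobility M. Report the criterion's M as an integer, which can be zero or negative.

(L,J1,J2)=(1,0,0); link0 fixed
link1: (2,0,0)
C 1-0 [J2]: (2,0,1)
link2: (3,0,1)
P 1-2 [J1]: (3,1,1)
link3: (4,1,1)
link4: (5,1,1)
C 2-4 [J2]: (5,1,2)
link5: (6,1,2)
R 0-3 [J1]: (6,2,2)
link6: (7,2,2)
R 0-6 [J1]: (7,3,2)
R 2-3 [J1]: (7,4,2)
R 6-4 [J1]: (7,5,2)
PS 2-5 [J2]: (7,5,3)
link7: (8,5,3)
C 7-5 [J2]: (8,5,4)
PS 2-0 [J2]: (8,5,5)
Grübler: 3·7 − 2·5 − 5 = 6

M = 6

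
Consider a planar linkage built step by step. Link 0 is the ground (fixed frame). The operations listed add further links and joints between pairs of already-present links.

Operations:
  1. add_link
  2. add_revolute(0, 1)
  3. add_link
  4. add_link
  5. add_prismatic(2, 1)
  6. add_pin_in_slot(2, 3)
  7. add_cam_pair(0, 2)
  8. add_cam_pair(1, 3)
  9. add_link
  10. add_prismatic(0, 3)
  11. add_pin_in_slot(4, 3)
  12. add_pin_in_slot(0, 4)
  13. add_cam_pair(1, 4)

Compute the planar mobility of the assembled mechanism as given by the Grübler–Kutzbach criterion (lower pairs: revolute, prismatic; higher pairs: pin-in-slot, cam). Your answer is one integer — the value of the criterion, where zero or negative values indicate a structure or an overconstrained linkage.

M = 0

L=1 J1=0 J2=0
add link → L=2 J1=0 J2=0
R@0,1 dof=1 J1 → L=2 J1=1 J2=0
add link → L=3 J1=1 J2=0
add link → L=4 J1=1 J2=0
P@2,1 dof=1 J1 → L=4 J1=2 J2=0
PS@2,3 dof=2 J2 → L=4 J1=2 J2=1
C@0,2 dof=2 J2 → L=4 J1=2 J2=2
C@1,3 dof=2 J2 → L=4 J1=2 J2=3
add link → L=5 J1=2 J2=3
P@0,3 dof=1 J1 → L=5 J1=3 J2=3
PS@4,3 dof=2 J2 → L=5 J1=3 J2=4
PS@0,4 dof=2 J2 → L=5 J1=3 J2=5
C@1,4 dof=2 J2 → L=5 J1=3 J2=6
M=3(L−1)−2J1−J2=3·4−2·3−6=0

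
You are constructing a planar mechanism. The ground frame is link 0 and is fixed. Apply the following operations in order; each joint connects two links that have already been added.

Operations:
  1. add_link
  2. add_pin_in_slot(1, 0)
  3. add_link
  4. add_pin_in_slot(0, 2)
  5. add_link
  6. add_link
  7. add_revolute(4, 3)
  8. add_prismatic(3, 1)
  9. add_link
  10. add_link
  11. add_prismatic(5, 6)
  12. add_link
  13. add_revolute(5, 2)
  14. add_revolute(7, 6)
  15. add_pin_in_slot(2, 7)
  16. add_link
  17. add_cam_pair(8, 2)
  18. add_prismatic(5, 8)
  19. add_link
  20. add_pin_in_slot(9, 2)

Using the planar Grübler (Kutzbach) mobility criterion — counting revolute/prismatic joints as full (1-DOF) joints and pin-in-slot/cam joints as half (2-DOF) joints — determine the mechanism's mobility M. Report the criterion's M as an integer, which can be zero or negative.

ground; <1,0,0>
#1 <2,0,0>
PS:1↔0 J2 <2,0,1>
#2 <3,0,1>
PS:0↔2 J2 <3,0,2>
#3 <4,0,2>
#4 <5,0,2>
R:4↔3 J1 <5,1,2>
P:3↔1 J1 <5,2,2>
#5 <6,2,2>
#6 <7,2,2>
P:5↔6 J1 <7,3,2>
#7 <8,3,2>
R:5↔2 J1 <8,4,2>
R:7↔6 J1 <8,5,2>
PS:2↔7 J2 <8,5,3>
#8 <9,5,3>
C:8↔2 J2 <9,5,4>
P:5↔8 J1 <9,6,4>
#9 <10,6,4>
PS:9↔2 J2 <10,6,5>
3×9 − 2×6 − 1×5 = 10

M = 10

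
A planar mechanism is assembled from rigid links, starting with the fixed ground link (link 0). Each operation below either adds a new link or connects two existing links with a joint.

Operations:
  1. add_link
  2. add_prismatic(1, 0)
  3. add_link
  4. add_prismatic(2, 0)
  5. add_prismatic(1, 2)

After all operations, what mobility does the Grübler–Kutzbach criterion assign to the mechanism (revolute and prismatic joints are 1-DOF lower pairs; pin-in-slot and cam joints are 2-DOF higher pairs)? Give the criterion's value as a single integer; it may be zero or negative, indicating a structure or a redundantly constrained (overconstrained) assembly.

link 0 = ground. State L|J1|J2 = 1|0|0
+link1  2|0|0
P(1,0) f=1→J1  2|1|0
+link2  3|1|0
P(2,0) f=1→J1  3|2|0
P(1,2) f=1→J1  3|3|0
M = 3(3−1)−2·3−0 = 6−6−0 = 0

M = 0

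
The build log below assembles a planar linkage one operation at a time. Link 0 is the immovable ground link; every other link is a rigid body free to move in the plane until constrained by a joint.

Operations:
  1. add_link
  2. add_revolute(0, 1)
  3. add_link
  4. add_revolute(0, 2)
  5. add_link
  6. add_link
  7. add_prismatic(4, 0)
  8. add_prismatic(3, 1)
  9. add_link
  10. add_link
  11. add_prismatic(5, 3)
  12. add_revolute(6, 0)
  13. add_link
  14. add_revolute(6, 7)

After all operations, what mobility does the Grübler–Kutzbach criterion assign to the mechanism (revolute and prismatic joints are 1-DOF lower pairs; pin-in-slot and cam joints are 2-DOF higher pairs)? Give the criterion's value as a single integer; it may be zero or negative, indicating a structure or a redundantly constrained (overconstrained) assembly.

M = 7

(L,J1,J2)=(1,0,0); link0 fixed
link1: (2,0,0)
R 0-1 [J1]: (2,1,0)
link2: (3,1,0)
R 0-2 [J1]: (3,2,0)
link3: (4,2,0)
link4: (5,2,0)
P 4-0 [J1]: (5,3,0)
P 3-1 [J1]: (5,4,0)
link5: (6,4,0)
link6: (7,4,0)
P 5-3 [J1]: (7,5,0)
R 6-0 [J1]: (7,6,0)
link7: (8,6,0)
R 6-7 [J1]: (8,7,0)
Grübler: 3·7 − 2·7 − 0 = 7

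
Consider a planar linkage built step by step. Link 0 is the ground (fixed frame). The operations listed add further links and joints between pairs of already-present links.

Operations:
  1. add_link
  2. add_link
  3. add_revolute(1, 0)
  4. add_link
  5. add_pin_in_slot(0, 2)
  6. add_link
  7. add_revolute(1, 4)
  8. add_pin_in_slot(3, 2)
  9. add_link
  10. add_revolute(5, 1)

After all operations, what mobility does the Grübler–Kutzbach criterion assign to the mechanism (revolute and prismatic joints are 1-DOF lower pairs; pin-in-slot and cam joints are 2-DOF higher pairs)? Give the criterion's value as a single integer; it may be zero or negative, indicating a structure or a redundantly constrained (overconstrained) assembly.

link 0 = ground. State L|J1|J2 = 1|0|0
+link1  2|0|0
+link2  3|0|0
R(1,0) f=1→J1  3|1|0
+link3  4|1|0
PS(0,2) f=2→J2  4|1|1
+link4  5|1|1
R(1,4) f=1→J1  5|2|1
PS(3,2) f=2→J2  5|2|2
+link5  6|2|2
R(5,1) f=1→J1  6|3|2
M = 3(6−1)−2·3−2 = 15−6−2 = 7

M = 7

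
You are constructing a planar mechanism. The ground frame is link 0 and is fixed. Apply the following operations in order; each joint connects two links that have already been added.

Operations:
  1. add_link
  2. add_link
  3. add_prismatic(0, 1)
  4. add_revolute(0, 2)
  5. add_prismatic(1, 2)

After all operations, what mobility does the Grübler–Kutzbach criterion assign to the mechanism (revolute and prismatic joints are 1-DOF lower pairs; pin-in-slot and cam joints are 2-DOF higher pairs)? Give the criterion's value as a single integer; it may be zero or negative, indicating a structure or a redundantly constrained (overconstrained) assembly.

M = 0

(L,J1,J2)=(1,0,0); link0 fixed
link1: (2,0,0)
link2: (3,0,0)
P 0-1 [J1]: (3,1,0)
R 0-2 [J1]: (3,2,0)
P 1-2 [J1]: (3,3,0)
Grübler: 3·2 − 2·3 − 0 = 0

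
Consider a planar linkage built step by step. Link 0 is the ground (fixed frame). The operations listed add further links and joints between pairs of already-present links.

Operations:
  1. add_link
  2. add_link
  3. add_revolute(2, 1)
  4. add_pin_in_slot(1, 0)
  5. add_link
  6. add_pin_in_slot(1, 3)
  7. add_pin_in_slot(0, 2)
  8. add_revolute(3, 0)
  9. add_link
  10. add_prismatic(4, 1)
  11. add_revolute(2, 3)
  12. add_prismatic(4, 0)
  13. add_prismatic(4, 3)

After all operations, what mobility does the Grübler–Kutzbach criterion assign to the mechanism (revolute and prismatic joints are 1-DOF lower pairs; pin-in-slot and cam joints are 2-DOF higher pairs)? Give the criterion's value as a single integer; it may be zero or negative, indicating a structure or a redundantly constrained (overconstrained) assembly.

ground; <1,0,0>
#1 <2,0,0>
#2 <3,0,0>
R:2↔1 J1 <3,1,0>
PS:1↔0 J2 <3,1,1>
#3 <4,1,1>
PS:1↔3 J2 <4,1,2>
PS:0↔2 J2 <4,1,3>
R:3↔0 J1 <4,2,3>
#4 <5,2,3>
P:4↔1 J1 <5,3,3>
R:2↔3 J1 <5,4,3>
P:4↔0 J1 <5,5,3>
P:4↔3 J1 <5,6,3>
3×4 − 2×6 − 1×3 = -3

M = -3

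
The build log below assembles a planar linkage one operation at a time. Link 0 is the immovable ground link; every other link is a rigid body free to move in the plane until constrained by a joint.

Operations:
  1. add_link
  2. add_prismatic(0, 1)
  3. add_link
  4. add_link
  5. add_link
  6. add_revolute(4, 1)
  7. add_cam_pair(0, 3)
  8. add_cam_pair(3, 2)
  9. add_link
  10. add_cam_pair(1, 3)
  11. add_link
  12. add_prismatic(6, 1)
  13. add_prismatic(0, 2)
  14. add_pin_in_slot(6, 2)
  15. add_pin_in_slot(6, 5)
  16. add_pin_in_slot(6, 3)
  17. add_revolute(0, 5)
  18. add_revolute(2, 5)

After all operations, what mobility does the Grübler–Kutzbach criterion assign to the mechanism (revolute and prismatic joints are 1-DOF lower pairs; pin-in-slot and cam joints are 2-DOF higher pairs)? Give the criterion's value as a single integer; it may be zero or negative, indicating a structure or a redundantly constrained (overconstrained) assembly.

M = 0

L=1 J1=0 J2=0
add link → L=2 J1=0 J2=0
P@0,1 dof=1 J1 → L=2 J1=1 J2=0
add link → L=3 J1=1 J2=0
add link → L=4 J1=1 J2=0
add link → L=5 J1=1 J2=0
R@4,1 dof=1 J1 → L=5 J1=2 J2=0
C@0,3 dof=2 J2 → L=5 J1=2 J2=1
C@3,2 dof=2 J2 → L=5 J1=2 J2=2
add link → L=6 J1=2 J2=2
C@1,3 dof=2 J2 → L=6 J1=2 J2=3
add link → L=7 J1=2 J2=3
P@6,1 dof=1 J1 → L=7 J1=3 J2=3
P@0,2 dof=1 J1 → L=7 J1=4 J2=3
PS@6,2 dof=2 J2 → L=7 J1=4 J2=4
PS@6,5 dof=2 J2 → L=7 J1=4 J2=5
PS@6,3 dof=2 J2 → L=7 J1=4 J2=6
R@0,5 dof=1 J1 → L=7 J1=5 J2=6
R@2,5 dof=1 J1 → L=7 J1=6 J2=6
M=3(L−1)−2J1−J2=3·6−2·6−6=0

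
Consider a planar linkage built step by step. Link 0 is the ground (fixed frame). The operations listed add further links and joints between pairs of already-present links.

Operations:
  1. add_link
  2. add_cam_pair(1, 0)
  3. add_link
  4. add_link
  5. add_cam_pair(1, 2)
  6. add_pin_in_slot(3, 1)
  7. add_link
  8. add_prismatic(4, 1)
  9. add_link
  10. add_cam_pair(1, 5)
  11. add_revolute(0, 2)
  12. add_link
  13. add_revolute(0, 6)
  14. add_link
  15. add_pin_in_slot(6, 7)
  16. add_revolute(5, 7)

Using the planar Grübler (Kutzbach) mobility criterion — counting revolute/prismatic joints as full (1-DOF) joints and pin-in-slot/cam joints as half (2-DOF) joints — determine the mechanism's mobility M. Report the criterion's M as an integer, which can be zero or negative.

M = 8

L=1 J1=0 J2=0
add link → L=2 J1=0 J2=0
C@1,0 dof=2 J2 → L=2 J1=0 J2=1
add link → L=3 J1=0 J2=1
add link → L=4 J1=0 J2=1
C@1,2 dof=2 J2 → L=4 J1=0 J2=2
PS@3,1 dof=2 J2 → L=4 J1=0 J2=3
add link → L=5 J1=0 J2=3
P@4,1 dof=1 J1 → L=5 J1=1 J2=3
add link → L=6 J1=1 J2=3
C@1,5 dof=2 J2 → L=6 J1=1 J2=4
R@0,2 dof=1 J1 → L=6 J1=2 J2=4
add link → L=7 J1=2 J2=4
R@0,6 dof=1 J1 → L=7 J1=3 J2=4
add link → L=8 J1=3 J2=4
PS@6,7 dof=2 J2 → L=8 J1=3 J2=5
R@5,7 dof=1 J1 → L=8 J1=4 J2=5
M=3(L−1)−2J1−J2=3·7−2·4−5=8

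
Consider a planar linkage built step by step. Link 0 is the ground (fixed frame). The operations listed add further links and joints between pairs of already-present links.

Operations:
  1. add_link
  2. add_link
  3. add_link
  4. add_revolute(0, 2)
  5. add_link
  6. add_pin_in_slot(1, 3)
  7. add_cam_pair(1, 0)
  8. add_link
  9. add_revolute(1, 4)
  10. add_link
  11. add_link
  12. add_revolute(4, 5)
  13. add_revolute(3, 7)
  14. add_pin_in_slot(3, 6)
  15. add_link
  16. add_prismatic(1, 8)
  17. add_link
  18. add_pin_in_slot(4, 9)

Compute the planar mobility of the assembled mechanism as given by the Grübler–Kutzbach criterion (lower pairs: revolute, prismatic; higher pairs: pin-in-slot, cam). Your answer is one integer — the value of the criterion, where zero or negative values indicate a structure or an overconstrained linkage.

[1;0;0] (link 0 is ground)
L+ [2;0;0]
L+ [3;0;0]
L+ [4;0;0]
R(0,2)∈J1 [4;1;0]
L+ [5;1;0]
PS(1,3)∈J2 [5;1;1]
C(1,0)∈J2 [5;1;2]
L+ [6;1;2]
R(1,4)∈J1 [6;2;2]
L+ [7;2;2]
L+ [8;2;2]
R(4,5)∈J1 [8;3;2]
R(3,7)∈J1 [8;4;2]
PS(3,6)∈J2 [8;4;3]
L+ [9;4;3]
P(1,8)∈J1 [9;5;3]
L+ [10;5;3]
PS(4,9)∈J2 [10;5;4]
mobility = 27 − 10 − 4 = 13

M = 13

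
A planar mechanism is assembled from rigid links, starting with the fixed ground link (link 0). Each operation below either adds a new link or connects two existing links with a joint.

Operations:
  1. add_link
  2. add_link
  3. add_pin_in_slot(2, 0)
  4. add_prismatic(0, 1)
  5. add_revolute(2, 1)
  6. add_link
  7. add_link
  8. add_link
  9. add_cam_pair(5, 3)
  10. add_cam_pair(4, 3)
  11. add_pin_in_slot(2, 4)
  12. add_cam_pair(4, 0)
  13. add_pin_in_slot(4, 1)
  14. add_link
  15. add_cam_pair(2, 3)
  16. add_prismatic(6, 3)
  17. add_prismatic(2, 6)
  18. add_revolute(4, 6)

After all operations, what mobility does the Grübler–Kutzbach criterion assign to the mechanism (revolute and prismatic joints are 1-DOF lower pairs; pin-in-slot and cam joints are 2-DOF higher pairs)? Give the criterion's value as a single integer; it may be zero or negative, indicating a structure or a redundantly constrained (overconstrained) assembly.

[1;0;0] (link 0 is ground)
L+ [2;0;0]
L+ [3;0;0]
PS(2,0)∈J2 [3;0;1]
P(0,1)∈J1 [3;1;1]
R(2,1)∈J1 [3;2;1]
L+ [4;2;1]
L+ [5;2;1]
L+ [6;2;1]
C(5,3)∈J2 [6;2;2]
C(4,3)∈J2 [6;2;3]
PS(2,4)∈J2 [6;2;4]
C(4,0)∈J2 [6;2;5]
PS(4,1)∈J2 [6;2;6]
L+ [7;2;6]
C(2,3)∈J2 [7;2;7]
P(6,3)∈J1 [7;3;7]
P(2,6)∈J1 [7;4;7]
R(4,6)∈J1 [7;5;7]
mobility = 18 − 10 − 7 = 1

M = 1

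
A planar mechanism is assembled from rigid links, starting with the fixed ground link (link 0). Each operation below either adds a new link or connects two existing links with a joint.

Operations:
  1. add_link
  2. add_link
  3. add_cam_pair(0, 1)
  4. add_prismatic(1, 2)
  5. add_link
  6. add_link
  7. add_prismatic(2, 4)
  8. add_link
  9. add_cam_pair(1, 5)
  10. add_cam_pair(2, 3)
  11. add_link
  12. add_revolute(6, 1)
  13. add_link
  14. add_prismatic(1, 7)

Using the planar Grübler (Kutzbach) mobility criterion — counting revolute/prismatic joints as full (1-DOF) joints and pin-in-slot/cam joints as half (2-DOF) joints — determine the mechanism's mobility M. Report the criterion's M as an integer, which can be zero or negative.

M = 10

(L,J1,J2)=(1,0,0); link0 fixed
link1: (2,0,0)
link2: (3,0,0)
C 0-1 [J2]: (3,0,1)
P 1-2 [J1]: (3,1,1)
link3: (4,1,1)
link4: (5,1,1)
P 2-4 [J1]: (5,2,1)
link5: (6,2,1)
C 1-5 [J2]: (6,2,2)
C 2-3 [J2]: (6,2,3)
link6: (7,2,3)
R 6-1 [J1]: (7,3,3)
link7: (8,3,3)
P 1-7 [J1]: (8,4,3)
Grübler: 3·7 − 2·4 − 3 = 10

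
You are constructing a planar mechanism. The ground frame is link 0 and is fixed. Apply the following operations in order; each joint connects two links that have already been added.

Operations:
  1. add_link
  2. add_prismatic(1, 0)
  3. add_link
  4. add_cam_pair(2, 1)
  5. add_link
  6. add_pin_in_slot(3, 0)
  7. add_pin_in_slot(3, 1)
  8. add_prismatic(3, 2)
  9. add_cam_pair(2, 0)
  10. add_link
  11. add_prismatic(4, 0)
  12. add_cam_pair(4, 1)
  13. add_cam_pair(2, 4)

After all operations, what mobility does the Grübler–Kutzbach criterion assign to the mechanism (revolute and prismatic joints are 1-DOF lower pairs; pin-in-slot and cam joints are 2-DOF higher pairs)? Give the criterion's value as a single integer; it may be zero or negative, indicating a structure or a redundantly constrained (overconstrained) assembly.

[1;0;0] (link 0 is ground)
L+ [2;0;0]
P(1,0)∈J1 [2;1;0]
L+ [3;1;0]
C(2,1)∈J2 [3;1;1]
L+ [4;1;1]
PS(3,0)∈J2 [4;1;2]
PS(3,1)∈J2 [4;1;3]
P(3,2)∈J1 [4;2;3]
C(2,0)∈J2 [4;2;4]
L+ [5;2;4]
P(4,0)∈J1 [5;3;4]
C(4,1)∈J2 [5;3;5]
C(2,4)∈J2 [5;3;6]
mobility = 12 − 6 − 6 = 0

M = 0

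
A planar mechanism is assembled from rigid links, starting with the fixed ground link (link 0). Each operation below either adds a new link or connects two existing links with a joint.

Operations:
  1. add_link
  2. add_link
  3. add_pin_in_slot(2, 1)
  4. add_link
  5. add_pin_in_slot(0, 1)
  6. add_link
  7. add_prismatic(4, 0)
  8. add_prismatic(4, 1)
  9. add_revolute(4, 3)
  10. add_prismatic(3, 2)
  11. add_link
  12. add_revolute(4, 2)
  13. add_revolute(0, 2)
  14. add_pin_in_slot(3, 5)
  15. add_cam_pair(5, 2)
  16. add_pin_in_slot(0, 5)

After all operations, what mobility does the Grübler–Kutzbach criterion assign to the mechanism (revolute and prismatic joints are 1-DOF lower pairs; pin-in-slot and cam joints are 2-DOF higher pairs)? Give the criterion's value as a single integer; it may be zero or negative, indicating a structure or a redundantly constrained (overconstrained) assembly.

[1;0;0] (link 0 is ground)
L+ [2;0;0]
L+ [3;0;0]
PS(2,1)∈J2 [3;0;1]
L+ [4;0;1]
PS(0,1)∈J2 [4;0;2]
L+ [5;0;2]
P(4,0)∈J1 [5;1;2]
P(4,1)∈J1 [5;2;2]
R(4,3)∈J1 [5;3;2]
P(3,2)∈J1 [5;4;2]
L+ [6;4;2]
R(4,2)∈J1 [6;5;2]
R(0,2)∈J1 [6;6;2]
PS(3,5)∈J2 [6;6;3]
C(5,2)∈J2 [6;6;4]
PS(0,5)∈J2 [6;6;5]
mobility = 15 − 12 − 5 = -2

M = -2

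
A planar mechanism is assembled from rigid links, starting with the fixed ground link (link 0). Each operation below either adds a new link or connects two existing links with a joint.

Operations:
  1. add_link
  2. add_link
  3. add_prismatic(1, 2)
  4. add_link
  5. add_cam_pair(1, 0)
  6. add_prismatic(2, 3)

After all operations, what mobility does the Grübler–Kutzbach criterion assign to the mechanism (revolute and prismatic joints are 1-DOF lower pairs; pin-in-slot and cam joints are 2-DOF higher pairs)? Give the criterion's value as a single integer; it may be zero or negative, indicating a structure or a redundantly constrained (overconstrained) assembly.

M = 4

ground; <1,0,0>
#1 <2,0,0>
#2 <3,0,0>
P:1↔2 J1 <3,1,0>
#3 <4,1,0>
C:1↔0 J2 <4,1,1>
P:2↔3 J1 <4,2,1>
3×3 − 2×2 − 1×1 = 4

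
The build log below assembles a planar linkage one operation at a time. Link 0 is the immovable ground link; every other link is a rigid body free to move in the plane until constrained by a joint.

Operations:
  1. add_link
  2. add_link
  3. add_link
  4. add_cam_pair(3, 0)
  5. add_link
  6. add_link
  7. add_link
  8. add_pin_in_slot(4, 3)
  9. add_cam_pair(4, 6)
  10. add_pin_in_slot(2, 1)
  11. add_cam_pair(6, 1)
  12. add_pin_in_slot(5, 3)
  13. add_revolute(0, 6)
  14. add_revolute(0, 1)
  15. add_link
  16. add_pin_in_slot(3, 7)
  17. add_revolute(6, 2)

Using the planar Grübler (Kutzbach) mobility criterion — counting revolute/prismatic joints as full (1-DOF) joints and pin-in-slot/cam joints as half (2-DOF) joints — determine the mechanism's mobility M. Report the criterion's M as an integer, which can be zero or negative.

M = 8

ground; <1,0,0>
#1 <2,0,0>
#2 <3,0,0>
#3 <4,0,0>
C:3↔0 J2 <4,0,1>
#4 <5,0,1>
#5 <6,0,1>
#6 <7,0,1>
PS:4↔3 J2 <7,0,2>
C:4↔6 J2 <7,0,3>
PS:2↔1 J2 <7,0,4>
C:6↔1 J2 <7,0,5>
PS:5↔3 J2 <7,0,6>
R:0↔6 J1 <7,1,6>
R:0↔1 J1 <7,2,6>
#7 <8,2,6>
PS:3↔7 J2 <8,2,7>
R:6↔2 J1 <8,3,7>
3×7 − 2×3 − 1×7 = 8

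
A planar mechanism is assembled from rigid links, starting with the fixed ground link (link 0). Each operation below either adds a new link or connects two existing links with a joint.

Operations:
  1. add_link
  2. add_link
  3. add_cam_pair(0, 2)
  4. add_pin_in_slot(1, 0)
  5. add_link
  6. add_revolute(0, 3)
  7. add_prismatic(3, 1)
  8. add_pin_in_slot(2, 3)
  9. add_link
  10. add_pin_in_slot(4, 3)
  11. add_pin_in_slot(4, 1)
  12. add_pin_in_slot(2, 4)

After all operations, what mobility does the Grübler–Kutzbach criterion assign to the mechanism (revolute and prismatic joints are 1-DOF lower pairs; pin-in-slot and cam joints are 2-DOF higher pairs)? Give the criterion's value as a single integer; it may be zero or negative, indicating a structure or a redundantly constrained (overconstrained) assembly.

M = 2

[1;0;0] (link 0 is ground)
L+ [2;0;0]
L+ [3;0;0]
C(0,2)∈J2 [3;0;1]
PS(1,0)∈J2 [3;0;2]
L+ [4;0;2]
R(0,3)∈J1 [4;1;2]
P(3,1)∈J1 [4;2;2]
PS(2,3)∈J2 [4;2;3]
L+ [5;2;3]
PS(4,3)∈J2 [5;2;4]
PS(4,1)∈J2 [5;2;5]
PS(2,4)∈J2 [5;2;6]
mobility = 12 − 4 − 6 = 2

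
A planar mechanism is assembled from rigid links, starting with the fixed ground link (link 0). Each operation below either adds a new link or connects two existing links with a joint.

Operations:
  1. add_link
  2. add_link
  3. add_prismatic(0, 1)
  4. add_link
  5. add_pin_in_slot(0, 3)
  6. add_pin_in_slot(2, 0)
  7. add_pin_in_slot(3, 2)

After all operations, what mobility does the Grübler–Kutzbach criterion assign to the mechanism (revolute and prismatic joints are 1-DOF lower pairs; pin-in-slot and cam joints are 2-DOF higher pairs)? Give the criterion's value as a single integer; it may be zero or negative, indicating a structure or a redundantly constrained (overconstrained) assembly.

[1;0;0] (link 0 is ground)
L+ [2;0;0]
L+ [3;0;0]
P(0,1)∈J1 [3;1;0]
L+ [4;1;0]
PS(0,3)∈J2 [4;1;1]
PS(2,0)∈J2 [4;1;2]
PS(3,2)∈J2 [4;1;3]
mobility = 9 − 2 − 3 = 4

M = 4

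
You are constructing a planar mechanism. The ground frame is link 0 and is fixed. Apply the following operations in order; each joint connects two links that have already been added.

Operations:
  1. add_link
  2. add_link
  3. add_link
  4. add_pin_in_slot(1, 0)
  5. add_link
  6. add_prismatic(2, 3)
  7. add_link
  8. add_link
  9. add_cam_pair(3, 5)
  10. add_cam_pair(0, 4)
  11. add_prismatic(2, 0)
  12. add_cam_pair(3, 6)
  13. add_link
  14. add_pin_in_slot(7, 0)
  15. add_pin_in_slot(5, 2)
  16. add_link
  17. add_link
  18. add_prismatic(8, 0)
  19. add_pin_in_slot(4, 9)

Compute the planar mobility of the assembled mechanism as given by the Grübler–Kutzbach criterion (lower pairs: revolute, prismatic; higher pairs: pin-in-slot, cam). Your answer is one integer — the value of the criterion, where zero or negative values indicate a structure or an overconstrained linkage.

[1;0;0] (link 0 is ground)
L+ [2;0;0]
L+ [3;0;0]
L+ [4;0;0]
PS(1,0)∈J2 [4;0;1]
L+ [5;0;1]
P(2,3)∈J1 [5;1;1]
L+ [6;1;1]
L+ [7;1;1]
C(3,5)∈J2 [7;1;2]
C(0,4)∈J2 [7;1;3]
P(2,0)∈J1 [7;2;3]
C(3,6)∈J2 [7;2;4]
L+ [8;2;4]
PS(7,0)∈J2 [8;2;5]
PS(5,2)∈J2 [8;2;6]
L+ [9;2;6]
L+ [10;2;6]
P(8,0)∈J1 [10;3;6]
PS(4,9)∈J2 [10;3;7]
mobility = 27 − 6 − 7 = 14

M = 14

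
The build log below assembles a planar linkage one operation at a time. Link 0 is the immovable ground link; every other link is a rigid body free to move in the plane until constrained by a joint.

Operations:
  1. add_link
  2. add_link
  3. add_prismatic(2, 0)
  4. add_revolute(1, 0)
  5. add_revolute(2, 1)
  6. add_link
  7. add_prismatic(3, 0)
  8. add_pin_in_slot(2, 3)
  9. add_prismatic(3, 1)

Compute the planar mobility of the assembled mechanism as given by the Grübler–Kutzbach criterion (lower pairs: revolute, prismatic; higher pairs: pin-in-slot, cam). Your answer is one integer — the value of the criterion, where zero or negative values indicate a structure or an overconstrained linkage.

M = -2

[1;0;0] (link 0 is ground)
L+ [2;0;0]
L+ [3;0;0]
P(2,0)∈J1 [3;1;0]
R(1,0)∈J1 [3;2;0]
R(2,1)∈J1 [3;3;0]
L+ [4;3;0]
P(3,0)∈J1 [4;4;0]
PS(2,3)∈J2 [4;4;1]
P(3,1)∈J1 [4;5;1]
mobility = 9 − 10 − 1 = -2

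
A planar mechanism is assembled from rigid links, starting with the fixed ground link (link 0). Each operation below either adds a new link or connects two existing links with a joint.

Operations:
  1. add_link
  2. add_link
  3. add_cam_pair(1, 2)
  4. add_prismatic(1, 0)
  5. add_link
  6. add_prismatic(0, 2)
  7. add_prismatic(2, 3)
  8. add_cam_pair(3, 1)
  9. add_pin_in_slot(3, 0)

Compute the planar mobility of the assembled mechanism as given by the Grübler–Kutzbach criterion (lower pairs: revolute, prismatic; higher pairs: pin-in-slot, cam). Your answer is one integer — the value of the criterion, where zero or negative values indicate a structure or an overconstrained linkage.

link 0 = ground. State L|J1|J2 = 1|0|0
+link1  2|0|0
+link2  3|0|0
C(1,2) f=2→J2  3|0|1
P(1,0) f=1→J1  3|1|1
+link3  4|1|1
P(0,2) f=1→J1  4|2|1
P(2,3) f=1→J1  4|3|1
C(3,1) f=2→J2  4|3|2
PS(3,0) f=2→J2  4|3|3
M = 3(4−1)−2·3−3 = 9−6−3 = 0

M = 0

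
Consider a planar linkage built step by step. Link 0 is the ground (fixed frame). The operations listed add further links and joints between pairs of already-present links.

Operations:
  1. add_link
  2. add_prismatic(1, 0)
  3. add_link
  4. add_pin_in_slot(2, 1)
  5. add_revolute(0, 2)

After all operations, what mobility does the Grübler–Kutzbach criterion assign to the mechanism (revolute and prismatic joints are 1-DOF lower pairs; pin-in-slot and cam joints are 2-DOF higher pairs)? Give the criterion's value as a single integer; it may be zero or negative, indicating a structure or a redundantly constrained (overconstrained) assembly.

L=1 J1=0 J2=0
add link → L=2 J1=0 J2=0
P@1,0 dof=1 J1 → L=2 J1=1 J2=0
add link → L=3 J1=1 J2=0
PS@2,1 dof=2 J2 → L=3 J1=1 J2=1
R@0,2 dof=1 J1 → L=3 J1=2 J2=1
M=3(L−1)−2J1−J2=3·2−2·2−1=1

M = 1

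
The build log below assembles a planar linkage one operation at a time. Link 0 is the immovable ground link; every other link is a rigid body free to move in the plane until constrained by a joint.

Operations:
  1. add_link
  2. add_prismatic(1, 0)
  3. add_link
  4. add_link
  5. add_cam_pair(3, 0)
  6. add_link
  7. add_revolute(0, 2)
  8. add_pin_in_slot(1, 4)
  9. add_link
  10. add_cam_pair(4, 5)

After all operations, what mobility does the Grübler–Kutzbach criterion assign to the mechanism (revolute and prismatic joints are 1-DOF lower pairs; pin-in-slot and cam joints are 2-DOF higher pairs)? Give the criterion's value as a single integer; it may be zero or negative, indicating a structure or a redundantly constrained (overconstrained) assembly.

M = 8

link 0 = ground. State L|J1|J2 = 1|0|0
+link1  2|0|0
P(1,0) f=1→J1  2|1|0
+link2  3|1|0
+link3  4|1|0
C(3,0) f=2→J2  4|1|1
+link4  5|1|1
R(0,2) f=1→J1  5|2|1
PS(1,4) f=2→J2  5|2|2
+link5  6|2|2
C(4,5) f=2→J2  6|2|3
M = 3(6−1)−2·2−3 = 15−4−3 = 8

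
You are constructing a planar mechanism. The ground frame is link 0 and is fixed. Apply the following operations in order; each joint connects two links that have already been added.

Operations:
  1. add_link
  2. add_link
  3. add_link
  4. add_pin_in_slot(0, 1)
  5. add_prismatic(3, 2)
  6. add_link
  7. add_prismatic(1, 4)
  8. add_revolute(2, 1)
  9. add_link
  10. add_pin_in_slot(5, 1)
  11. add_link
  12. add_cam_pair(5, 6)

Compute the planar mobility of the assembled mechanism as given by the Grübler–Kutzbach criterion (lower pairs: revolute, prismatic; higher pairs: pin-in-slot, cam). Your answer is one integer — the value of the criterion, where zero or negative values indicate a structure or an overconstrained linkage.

M = 9

ground; <1,0,0>
#1 <2,0,0>
#2 <3,0,0>
#3 <4,0,0>
PS:0↔1 J2 <4,0,1>
P:3↔2 J1 <4,1,1>
#4 <5,1,1>
P:1↔4 J1 <5,2,1>
R:2↔1 J1 <5,3,1>
#5 <6,3,1>
PS:5↔1 J2 <6,3,2>
#6 <7,3,2>
C:5↔6 J2 <7,3,3>
3×6 − 2×3 − 1×3 = 9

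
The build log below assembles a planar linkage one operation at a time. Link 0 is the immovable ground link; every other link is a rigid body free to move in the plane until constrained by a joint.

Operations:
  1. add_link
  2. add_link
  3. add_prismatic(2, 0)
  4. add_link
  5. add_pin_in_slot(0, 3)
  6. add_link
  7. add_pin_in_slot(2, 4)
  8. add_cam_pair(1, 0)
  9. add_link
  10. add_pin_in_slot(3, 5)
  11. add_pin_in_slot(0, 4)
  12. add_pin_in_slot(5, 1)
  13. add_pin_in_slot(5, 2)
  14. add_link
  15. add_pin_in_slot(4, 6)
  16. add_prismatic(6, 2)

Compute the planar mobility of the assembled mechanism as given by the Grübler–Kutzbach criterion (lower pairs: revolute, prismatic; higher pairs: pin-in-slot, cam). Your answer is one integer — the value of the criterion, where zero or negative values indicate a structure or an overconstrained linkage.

M = 6

L=1 J1=0 J2=0
add link → L=2 J1=0 J2=0
add link → L=3 J1=0 J2=0
P@2,0 dof=1 J1 → L=3 J1=1 J2=0
add link → L=4 J1=1 J2=0
PS@0,3 dof=2 J2 → L=4 J1=1 J2=1
add link → L=5 J1=1 J2=1
PS@2,4 dof=2 J2 → L=5 J1=1 J2=2
C@1,0 dof=2 J2 → L=5 J1=1 J2=3
add link → L=6 J1=1 J2=3
PS@3,5 dof=2 J2 → L=6 J1=1 J2=4
PS@0,4 dof=2 J2 → L=6 J1=1 J2=5
PS@5,1 dof=2 J2 → L=6 J1=1 J2=6
PS@5,2 dof=2 J2 → L=6 J1=1 J2=7
add link → L=7 J1=1 J2=7
PS@4,6 dof=2 J2 → L=7 J1=1 J2=8
P@6,2 dof=1 J1 → L=7 J1=2 J2=8
M=3(L−1)−2J1−J2=3·6−2·2−8=6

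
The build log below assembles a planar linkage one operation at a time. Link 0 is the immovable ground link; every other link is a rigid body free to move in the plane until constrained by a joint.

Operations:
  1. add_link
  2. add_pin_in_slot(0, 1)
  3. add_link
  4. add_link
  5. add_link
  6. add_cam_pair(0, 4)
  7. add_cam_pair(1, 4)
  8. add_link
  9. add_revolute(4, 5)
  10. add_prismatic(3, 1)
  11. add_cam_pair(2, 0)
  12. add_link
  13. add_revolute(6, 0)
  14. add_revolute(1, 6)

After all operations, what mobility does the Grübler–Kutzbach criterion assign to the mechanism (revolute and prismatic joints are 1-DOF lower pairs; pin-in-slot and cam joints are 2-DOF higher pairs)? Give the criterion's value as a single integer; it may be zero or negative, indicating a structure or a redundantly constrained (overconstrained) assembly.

M = 6

L=1 J1=0 J2=0
add link → L=2 J1=0 J2=0
PS@0,1 dof=2 J2 → L=2 J1=0 J2=1
add link → L=3 J1=0 J2=1
add link → L=4 J1=0 J2=1
add link → L=5 J1=0 J2=1
C@0,4 dof=2 J2 → L=5 J1=0 J2=2
C@1,4 dof=2 J2 → L=5 J1=0 J2=3
add link → L=6 J1=0 J2=3
R@4,5 dof=1 J1 → L=6 J1=1 J2=3
P@3,1 dof=1 J1 → L=6 J1=2 J2=3
C@2,0 dof=2 J2 → L=6 J1=2 J2=4
add link → L=7 J1=2 J2=4
R@6,0 dof=1 J1 → L=7 J1=3 J2=4
R@1,6 dof=1 J1 → L=7 J1=4 J2=4
M=3(L−1)−2J1−J2=3·6−2·4−4=6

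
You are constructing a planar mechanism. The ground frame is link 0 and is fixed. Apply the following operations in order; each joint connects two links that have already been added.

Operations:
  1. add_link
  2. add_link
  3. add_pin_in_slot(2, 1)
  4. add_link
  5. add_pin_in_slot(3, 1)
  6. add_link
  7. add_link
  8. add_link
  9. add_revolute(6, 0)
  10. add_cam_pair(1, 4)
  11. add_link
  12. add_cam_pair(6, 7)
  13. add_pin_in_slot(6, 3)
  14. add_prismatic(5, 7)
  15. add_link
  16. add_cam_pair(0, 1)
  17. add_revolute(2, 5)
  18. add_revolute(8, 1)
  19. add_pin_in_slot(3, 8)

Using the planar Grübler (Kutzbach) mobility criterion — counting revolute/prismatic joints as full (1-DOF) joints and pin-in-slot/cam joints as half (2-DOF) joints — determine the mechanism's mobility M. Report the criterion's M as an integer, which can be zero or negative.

M = 9

(L,J1,J2)=(1,0,0); link0 fixed
link1: (2,0,0)
link2: (3,0,0)
PS 2-1 [J2]: (3,0,1)
link3: (4,0,1)
PS 3-1 [J2]: (4,0,2)
link4: (5,0,2)
link5: (6,0,2)
link6: (7,0,2)
R 6-0 [J1]: (7,1,2)
C 1-4 [J2]: (7,1,3)
link7: (8,1,3)
C 6-7 [J2]: (8,1,4)
PS 6-3 [J2]: (8,1,5)
P 5-7 [J1]: (8,2,5)
link8: (9,2,5)
C 0-1 [J2]: (9,2,6)
R 2-5 [J1]: (9,3,6)
R 8-1 [J1]: (9,4,6)
PS 3-8 [J2]: (9,4,7)
Grübler: 3·8 − 2·4 − 7 = 9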